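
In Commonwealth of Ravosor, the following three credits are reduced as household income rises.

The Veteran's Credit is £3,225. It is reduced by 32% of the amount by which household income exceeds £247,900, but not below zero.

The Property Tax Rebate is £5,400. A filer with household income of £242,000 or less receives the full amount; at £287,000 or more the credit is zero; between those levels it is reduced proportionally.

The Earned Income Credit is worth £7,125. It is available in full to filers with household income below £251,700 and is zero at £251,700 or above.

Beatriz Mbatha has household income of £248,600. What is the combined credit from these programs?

£14,734

Veteran's Credit: 32% of the £700 excess over £247,900 is £224; credit = £3,225 − £224 = £3,001.
Property Tax Rebate: £248,600 is £6,600 into a £45,000 phase-out range, leaving 38,400/45,000 of the credit: £5,400 × 38,400/45,000 = £4,608.
Earned Income Credit: £248,600 is below the £251,700 cutoff, so the full £7,125 applies.
Total: £3,001 + £4,608 + £7,125 = £14,734.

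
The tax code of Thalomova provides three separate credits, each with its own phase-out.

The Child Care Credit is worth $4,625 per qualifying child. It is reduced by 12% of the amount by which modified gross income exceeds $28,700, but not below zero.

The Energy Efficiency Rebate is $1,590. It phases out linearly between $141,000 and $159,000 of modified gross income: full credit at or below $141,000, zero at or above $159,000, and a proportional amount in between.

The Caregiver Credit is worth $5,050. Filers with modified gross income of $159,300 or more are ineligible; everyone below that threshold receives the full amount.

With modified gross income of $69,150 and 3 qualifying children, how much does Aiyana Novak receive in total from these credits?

$15,661

Child Care Credit: base = 3 × $4,625 = $13,875. 12% of the $40,450 excess over $28,700 is $4,854; credit = $13,875 − $4,854 = $9,021.
Energy Efficiency Rebate: $69,150 is at or below the $141,000 threshold, so the full $1,590 applies.
Caregiver Credit: $69,150 is below the $159,300 cutoff, so the full $5,050 applies.
Total: $9,021 + $1,590 + $5,050 = $15,661.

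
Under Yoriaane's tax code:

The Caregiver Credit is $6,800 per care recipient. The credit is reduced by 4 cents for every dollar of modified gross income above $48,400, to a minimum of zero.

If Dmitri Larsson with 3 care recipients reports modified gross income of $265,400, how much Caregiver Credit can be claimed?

Caregiver Credit: base = 3 × $6,800 = $20,400. 4% of the $217,000 excess over $48,400 is $8,680; credit = $20,400 − $8,680 = $11,720.

$11,720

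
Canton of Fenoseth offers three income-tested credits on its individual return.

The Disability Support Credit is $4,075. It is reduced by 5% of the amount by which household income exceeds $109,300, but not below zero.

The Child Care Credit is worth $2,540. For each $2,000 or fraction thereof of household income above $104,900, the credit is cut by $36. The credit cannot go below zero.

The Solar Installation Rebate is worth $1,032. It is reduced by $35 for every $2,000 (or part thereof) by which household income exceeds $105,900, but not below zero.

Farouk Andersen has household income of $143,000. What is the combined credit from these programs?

$4,577

Disability Support Credit: 5% of the $33,700 excess over $109,300 is $1,685; credit = $4,075 − $1,685 = $2,390.
Child Care Credit: income exceeds $104,900 by $38,100, which is 20 full-or-partial $2,000 increments; reduction = 20 × $36 = $720, leaving $1,820.
Solar Installation Rebate: income exceeds $105,900 by $37,100, which is 19 full-or-partial $2,000 increments; reduction = 19 × $35 = $665, leaving $367.
Total: $2,390 + $1,820 + $367 = $4,577.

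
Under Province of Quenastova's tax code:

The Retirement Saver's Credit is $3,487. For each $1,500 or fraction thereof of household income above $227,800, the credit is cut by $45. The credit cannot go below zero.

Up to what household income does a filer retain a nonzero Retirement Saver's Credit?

$343,300

After 77 increments the reduction is 77 × $45 = $3,465, leaving $22; one more increment wipes it out. Increment 77 ends at excess 77 × $1,500 = $115,500, so the highest qualifying income is $227,800 + $115,500 = $343,300.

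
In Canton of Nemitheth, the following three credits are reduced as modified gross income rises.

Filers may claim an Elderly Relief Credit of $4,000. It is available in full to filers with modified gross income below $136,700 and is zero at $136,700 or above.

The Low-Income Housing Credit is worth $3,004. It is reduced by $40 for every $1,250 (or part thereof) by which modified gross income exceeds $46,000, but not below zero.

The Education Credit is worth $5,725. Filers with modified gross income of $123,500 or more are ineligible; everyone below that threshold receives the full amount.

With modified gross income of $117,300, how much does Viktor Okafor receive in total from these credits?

$10,409

Elderly Relief Credit: $117,300 is below the $136,700 cutoff, so the full $4,000 applies.
Low-Income Housing Credit: income exceeds $46,000 by $71,300, which is 58 full-or-partial $1,250 increments; reduction = 58 × $40 = $2,320, leaving $684.
Education Credit: $117,300 is below the $123,500 cutoff, so the full $5,725 applies.
Total: $4,000 + $684 + $5,725 = $10,409.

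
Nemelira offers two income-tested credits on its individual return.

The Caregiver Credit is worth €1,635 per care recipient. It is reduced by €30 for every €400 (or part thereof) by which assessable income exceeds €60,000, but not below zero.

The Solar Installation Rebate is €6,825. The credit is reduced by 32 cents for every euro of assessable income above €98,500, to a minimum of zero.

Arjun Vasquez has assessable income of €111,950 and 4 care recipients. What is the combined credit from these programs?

Caregiver Credit: base = 4 × €1,635 = €6,540. income exceeds €60,000 by €51,950, which is 130 full-or-partial €400 increments; reduction = 130 × €30 = €3,900, leaving €2,640.
Solar Installation Rebate: 32% of the €13,450 excess over €98,500 is €4,304; credit = €6,825 − €4,304 = €2,521.
Total: €2,640 + €2,521 = €5,161.

€5,161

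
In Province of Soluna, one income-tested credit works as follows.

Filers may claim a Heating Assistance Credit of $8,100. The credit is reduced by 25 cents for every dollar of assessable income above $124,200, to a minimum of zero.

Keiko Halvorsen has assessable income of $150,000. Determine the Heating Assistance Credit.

Heating Assistance Credit: 25% of the $25,800 excess over $124,200 is $6,450; credit = $8,100 − $6,450 = $1,650.

$1,650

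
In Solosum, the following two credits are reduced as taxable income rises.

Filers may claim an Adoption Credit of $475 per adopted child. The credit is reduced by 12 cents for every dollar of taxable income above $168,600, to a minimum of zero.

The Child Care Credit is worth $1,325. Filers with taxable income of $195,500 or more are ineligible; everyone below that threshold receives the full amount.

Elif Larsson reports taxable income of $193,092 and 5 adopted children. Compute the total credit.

$1,325

Adoption Credit: base = 5 × $475 = $2,375. 12% of the $24,492 excess over $168,600 is $2,939.04 ≥ base, so the credit is $0.
Child Care Credit: $193,092 is below the $195,500 cutoff, so the full $1,325 applies.
Total: $0 + $1,325 = $1,325.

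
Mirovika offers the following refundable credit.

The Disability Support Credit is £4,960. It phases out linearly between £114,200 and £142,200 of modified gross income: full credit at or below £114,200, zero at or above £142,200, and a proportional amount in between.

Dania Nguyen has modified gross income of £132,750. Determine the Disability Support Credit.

£1,674

Disability Support Credit: £132,750 is £18,550 into a £28,000 phase-out range, leaving 9,450/28,000 of the credit: £4,960 × 9,450/28,000 = £1,674.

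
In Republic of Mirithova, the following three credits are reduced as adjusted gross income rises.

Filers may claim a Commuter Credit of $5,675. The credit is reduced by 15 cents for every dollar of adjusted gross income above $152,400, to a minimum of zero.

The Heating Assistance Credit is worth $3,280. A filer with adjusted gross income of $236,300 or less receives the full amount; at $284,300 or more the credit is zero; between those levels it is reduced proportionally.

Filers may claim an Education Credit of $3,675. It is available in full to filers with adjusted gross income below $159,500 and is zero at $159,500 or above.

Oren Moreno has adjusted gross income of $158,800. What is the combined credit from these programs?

$11,670

Commuter Credit: 15% of the $6,400 excess over $152,400 is $960; credit = $5,675 − $960 = $4,715.
Heating Assistance Credit: $158,800 is at or below the $236,300 threshold, so the full $3,280 applies.
Education Credit: $158,800 is below the $159,500 cutoff, so the full $3,675 applies.
Total: $4,715 + $3,280 + $3,675 = $11,670.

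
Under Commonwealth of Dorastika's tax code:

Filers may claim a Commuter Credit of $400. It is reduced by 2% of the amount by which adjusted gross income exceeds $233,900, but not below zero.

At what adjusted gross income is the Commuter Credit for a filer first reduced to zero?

$253,900

The credit falls by 2% of each dollar above $233,900, so it reaches zero when the excess is $400 / 2% = $20,000: income = $233,900 + $20,000 = $253,900.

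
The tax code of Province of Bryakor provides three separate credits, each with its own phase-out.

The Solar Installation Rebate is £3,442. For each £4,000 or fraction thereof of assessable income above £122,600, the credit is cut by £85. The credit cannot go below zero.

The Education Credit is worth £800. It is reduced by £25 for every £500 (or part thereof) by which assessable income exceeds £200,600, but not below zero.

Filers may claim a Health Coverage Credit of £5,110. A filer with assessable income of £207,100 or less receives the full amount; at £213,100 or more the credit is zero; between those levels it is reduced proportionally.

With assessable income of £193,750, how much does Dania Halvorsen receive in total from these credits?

Solar Installation Rebate: income exceeds £122,600 by £71,150, which is 18 full-or-partial £4,000 increments; reduction = 18 × £85 = £1,530, leaving £1,912.
Education Credit: £193,750 is at or below the £200,600 threshold, so the full £800 applies.
Health Coverage Credit: £193,750 is at or below the £207,100 threshold, so the full £5,110 applies.
Total: £1,912 + £800 + £5,110 = £7,822.

£7,822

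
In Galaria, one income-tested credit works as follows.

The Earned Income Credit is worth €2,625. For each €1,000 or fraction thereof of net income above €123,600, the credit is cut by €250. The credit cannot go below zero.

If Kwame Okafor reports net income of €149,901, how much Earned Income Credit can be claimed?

€0

Earned Income Credit: income exceeds €123,600 by €26,301 → 27 increments × €250 = €6,750 ≥ base, so the credit is €0.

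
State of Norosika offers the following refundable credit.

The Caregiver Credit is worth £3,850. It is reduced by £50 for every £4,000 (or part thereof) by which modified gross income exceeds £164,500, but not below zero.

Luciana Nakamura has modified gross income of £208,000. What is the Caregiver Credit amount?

£3,300

Caregiver Credit: income exceeds £164,500 by £43,500, which is 11 full-or-partial £4,000 increments; reduction = 11 × £50 = £550, leaving £3,300.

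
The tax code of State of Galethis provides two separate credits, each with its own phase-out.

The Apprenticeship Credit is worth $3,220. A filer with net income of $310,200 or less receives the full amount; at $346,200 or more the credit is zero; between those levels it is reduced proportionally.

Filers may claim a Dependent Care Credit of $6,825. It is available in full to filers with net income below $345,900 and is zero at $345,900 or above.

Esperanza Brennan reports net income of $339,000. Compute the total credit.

Apprenticeship Credit: $339,000 is $28,800 into a $36,000 phase-out range, leaving 7,200/36,000 of the credit: $3,220 × 7,200/36,000 = $644.
Dependent Care Credit: $339,000 is below the $345,900 cutoff, so the full $6,825 applies.
Total: $644 + $6,825 = $7,469.

$7,469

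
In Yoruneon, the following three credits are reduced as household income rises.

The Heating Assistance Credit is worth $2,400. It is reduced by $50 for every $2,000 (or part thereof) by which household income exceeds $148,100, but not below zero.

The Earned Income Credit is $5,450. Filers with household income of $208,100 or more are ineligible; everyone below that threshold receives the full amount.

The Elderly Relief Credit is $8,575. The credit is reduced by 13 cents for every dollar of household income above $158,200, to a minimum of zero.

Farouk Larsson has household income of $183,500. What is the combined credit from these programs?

Heating Assistance Credit: income exceeds $148,100 by $35,400, which is 18 full-or-partial $2,000 increments; reduction = 18 × $50 = $900, leaving $1,500.
Earned Income Credit: $183,500 is below the $208,100 cutoff, so the full $5,450 applies.
Elderly Relief Credit: 13% of the $25,300 excess over $158,200 is $3,289; credit = $8,575 − $3,289 = $5,286.
Total: $1,500 + $5,450 + $5,286 = $12,236.

$12,236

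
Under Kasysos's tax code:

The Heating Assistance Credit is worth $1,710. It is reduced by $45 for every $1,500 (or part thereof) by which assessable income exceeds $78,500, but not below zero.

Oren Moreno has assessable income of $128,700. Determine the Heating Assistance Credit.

Heating Assistance Credit: income exceeds $78,500 by $50,200, which is 34 full-or-partial $1,500 increments; reduction = 34 × $45 = $1,530, leaving $180.

$180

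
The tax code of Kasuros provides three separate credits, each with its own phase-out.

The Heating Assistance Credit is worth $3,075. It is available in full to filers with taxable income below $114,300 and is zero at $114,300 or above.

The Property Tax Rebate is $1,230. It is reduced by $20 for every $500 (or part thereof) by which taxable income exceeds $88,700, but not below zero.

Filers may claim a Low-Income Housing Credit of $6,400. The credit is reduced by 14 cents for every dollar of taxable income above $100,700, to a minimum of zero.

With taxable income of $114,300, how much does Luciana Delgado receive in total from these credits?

Heating Assistance Credit: $114,300 meets or exceeds the $114,300 cutoff, so the credit is $0.
Property Tax Rebate: income exceeds $88,700 by $25,600, which is 52 full-or-partial $500 increments; reduction = 52 × $20 = $1,040, leaving $190.
Low-Income Housing Credit: 14% of the $13,600 excess over $100,700 is $1,904; credit = $6,400 − $1,904 = $4,496.
Total: $0 + $190 + $4,496 = $4,686.

$4,686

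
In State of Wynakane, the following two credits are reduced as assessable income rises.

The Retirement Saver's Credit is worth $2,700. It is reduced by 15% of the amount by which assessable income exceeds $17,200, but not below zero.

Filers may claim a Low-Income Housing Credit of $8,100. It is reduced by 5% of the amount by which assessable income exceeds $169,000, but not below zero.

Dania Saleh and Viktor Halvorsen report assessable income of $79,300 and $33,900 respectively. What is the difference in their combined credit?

Dania ($79,300): Retirement Saver's Credit: 15% of the $62,100 excess over $17,200 is $9,315 ≥ base, so the credit is $0. Low-Income Housing Credit: $79,300 is at or below the $169,000 threshold, so the full $8,100 applies. total $0 + $8,100 = $8,100
Viktor ($33,900): Retirement Saver's Credit: 15% of the $16,700 excess over $17,200 is $2,505; credit = $2,700 − $2,505 = $195. Low-Income Housing Credit: $33,900 is at or below the $169,000 threshold, so the full $8,100 applies. total $195 + $8,100 = $8,295
Difference: |$8,100 − $8,295| = $195.

$195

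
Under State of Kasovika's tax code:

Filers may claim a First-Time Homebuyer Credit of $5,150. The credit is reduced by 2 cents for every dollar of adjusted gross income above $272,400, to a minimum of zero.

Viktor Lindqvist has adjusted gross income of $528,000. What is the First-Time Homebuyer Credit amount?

First-Time Homebuyer Credit: 2% of the $255,600 excess over $272,400 is $5,112; credit = $5,150 − $5,112 = $38.

$38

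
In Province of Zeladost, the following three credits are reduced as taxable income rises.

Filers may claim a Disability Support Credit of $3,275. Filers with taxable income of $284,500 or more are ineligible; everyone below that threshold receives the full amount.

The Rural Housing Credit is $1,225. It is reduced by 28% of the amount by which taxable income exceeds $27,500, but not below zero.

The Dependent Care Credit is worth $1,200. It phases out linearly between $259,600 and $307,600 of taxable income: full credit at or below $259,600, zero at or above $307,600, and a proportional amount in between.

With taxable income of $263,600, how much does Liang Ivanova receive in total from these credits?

$4,375

Disability Support Credit: $263,600 is below the $284,500 cutoff, so the full $3,275 applies.
Rural Housing Credit: 28% of the $236,100 excess over $27,500 is $66,108 ≥ base, so the credit is $0.
Dependent Care Credit: $263,600 is $4,000 into a $48,000 phase-out range, leaving 44,000/48,000 of the credit: $1,200 × 44,000/48,000 = $1,100.
Total: $3,275 + $0 + $1,100 = $4,375.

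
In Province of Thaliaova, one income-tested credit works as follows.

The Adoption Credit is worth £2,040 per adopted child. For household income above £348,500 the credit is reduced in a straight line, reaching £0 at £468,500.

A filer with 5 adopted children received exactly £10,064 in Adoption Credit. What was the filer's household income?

£350,100

Full credit = 5 × £2,040 = £10,200.
£10,064 is 10,064/10,200 of the full £10,200, so 136/10,200 of the £120,000 range has been used: income = £348,500 + £120,000 × 136/10,200 = £350,100.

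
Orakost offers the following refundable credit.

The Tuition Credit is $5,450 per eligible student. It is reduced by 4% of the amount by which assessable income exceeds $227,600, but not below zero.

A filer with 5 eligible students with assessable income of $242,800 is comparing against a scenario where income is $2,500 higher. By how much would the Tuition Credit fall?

At $242,800 — base = 5 × $5,450 = $27,250. 4% of the $15,200 excess over $227,600 is $608; credit = $27,250 − $608 = $26,642.
At $245,300 — base = 5 × $5,450 = $27,250. 4% of the $17,700 excess over $227,600 is $708; credit = $27,250 − $708 = $26,542.
Lost: $26,642 − $26,542 = $100.

$100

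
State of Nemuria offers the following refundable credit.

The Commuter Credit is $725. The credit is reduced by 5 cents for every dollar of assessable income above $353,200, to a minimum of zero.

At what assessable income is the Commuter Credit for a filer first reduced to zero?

$367,700

The credit falls by 5% of each dollar above $353,200, so it reaches zero when the excess is $725 / 5% = $14,500: income = $353,200 + $14,500 = $367,700.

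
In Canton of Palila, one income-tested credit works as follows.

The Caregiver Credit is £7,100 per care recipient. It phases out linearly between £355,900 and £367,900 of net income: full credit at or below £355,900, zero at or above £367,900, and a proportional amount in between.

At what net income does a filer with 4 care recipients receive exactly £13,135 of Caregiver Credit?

£362,350

Full credit = 4 × £7,100 = £28,400.
£13,135 is 13,135/28,400 of the full £28,400, so 15,265/28,400 of the £12,000 range has been used: income = £355,900 + £12,000 × 15,265/28,400 = £362,350.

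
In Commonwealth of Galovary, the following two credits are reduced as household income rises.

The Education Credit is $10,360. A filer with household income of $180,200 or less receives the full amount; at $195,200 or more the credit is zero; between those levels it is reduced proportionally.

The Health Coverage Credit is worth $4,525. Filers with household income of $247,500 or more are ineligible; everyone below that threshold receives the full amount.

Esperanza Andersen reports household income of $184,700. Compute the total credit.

Education Credit: $184,700 is $4,500 into a $15,000 phase-out range, leaving 10,500/15,000 of the credit: $10,360 × 10,500/15,000 = $7,252.
Health Coverage Credit: $184,700 is below the $247,500 cutoff, so the full $4,525 applies.
Total: $7,252 + $4,525 = $11,777.

$11,777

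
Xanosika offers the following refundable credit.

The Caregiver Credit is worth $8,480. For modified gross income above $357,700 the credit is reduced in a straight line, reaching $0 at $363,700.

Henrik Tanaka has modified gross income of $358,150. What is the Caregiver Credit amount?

Caregiver Credit: $358,150 is $450 into a $6,000 phase-out range, leaving 5,550/6,000 of the credit: $8,480 × 5,550/6,000 = $7,844.

$7,844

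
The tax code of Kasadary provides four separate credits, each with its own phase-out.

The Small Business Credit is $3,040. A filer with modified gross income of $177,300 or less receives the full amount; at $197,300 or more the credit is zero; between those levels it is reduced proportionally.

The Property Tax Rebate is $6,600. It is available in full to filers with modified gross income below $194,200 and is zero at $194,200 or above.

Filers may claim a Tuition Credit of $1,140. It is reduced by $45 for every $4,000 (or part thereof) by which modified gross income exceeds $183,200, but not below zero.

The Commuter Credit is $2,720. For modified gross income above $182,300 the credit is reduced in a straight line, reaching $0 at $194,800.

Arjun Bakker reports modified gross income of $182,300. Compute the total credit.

Small Business Credit: $182,300 is $5,000 into a $20,000 phase-out range, leaving 15,000/20,000 of the credit: $3,040 × 15,000/20,000 = $2,280.
Property Tax Rebate: $182,300 is below the $194,200 cutoff, so the full $6,600 applies.
Tuition Credit: $182,300 is at or below the $183,200 threshold, so the full $1,140 applies.
Commuter Credit: $182,300 is at or below the $182,300 threshold, so the full $2,720 applies.
Total: $2,280 + $6,600 + $1,140 + $2,720 = $12,740.

$12,740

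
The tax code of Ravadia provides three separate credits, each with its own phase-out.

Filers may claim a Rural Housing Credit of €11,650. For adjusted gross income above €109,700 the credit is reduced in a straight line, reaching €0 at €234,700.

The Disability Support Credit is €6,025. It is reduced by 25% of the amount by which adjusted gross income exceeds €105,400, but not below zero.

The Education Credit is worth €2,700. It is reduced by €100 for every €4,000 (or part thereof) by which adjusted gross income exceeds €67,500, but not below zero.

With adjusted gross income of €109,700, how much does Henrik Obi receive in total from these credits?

€18,200

Rural Housing Credit: €109,700 is at or below the €109,700 threshold, so the full €11,650 applies.
Disability Support Credit: 25% of the €4,300 excess over €105,400 is €1,075; credit = €6,025 − €1,075 = €4,950.
Education Credit: income exceeds €67,500 by €42,200, which is 11 full-or-partial €4,000 increments; reduction = 11 × €100 = €1,100, leaving €1,600.
Total: €11,650 + €4,950 + €1,600 = €18,200.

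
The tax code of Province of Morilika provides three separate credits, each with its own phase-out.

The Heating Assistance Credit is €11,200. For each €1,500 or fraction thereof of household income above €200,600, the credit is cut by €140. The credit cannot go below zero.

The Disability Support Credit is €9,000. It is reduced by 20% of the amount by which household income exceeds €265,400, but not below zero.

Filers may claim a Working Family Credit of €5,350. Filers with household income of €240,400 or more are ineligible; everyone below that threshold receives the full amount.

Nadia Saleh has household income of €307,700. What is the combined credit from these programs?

Heating Assistance Credit: income exceeds €200,600 by €107,100, which is 72 full-or-partial €1,500 increments; reduction = 72 × €140 = €10,080, leaving €1,120.
Disability Support Credit: 20% of the €42,300 excess over €265,400 is €8,460; credit = €9,000 − €8,460 = €540.
Working Family Credit: €307,700 meets or exceeds the €240,400 cutoff, so the credit is €0.
Total: €1,120 + €540 + €0 = €1,660.

€1,660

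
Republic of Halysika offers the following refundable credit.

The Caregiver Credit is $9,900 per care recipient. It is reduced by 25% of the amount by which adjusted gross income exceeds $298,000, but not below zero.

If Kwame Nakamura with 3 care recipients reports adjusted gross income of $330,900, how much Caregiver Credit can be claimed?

Caregiver Credit: base = 3 × $9,900 = $29,700. 25% of the $32,900 excess over $298,000 is $8,225; credit = $29,700 − $8,225 = $21,475.

$21,475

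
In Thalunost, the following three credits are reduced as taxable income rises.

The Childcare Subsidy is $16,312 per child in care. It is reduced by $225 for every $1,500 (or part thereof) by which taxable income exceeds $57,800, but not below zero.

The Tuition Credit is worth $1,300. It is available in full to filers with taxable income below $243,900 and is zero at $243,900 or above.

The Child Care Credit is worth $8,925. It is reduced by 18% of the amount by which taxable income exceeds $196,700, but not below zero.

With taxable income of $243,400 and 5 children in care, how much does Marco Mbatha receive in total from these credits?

Childcare Subsidy: base = 5 × $16,312 = $81,560. income exceeds $57,800 by $185,600, which is 124 full-or-partial $1,500 increments; reduction = 124 × $225 = $27,900, leaving $53,660.
Tuition Credit: $243,400 is below the $243,900 cutoff, so the full $1,300 applies.
Child Care Credit: 18% of the $46,700 excess over $196,700 is $8,406; credit = $8,925 − $8,406 = $519.
Total: $53,660 + $1,300 + $519 = $55,479.

$55,479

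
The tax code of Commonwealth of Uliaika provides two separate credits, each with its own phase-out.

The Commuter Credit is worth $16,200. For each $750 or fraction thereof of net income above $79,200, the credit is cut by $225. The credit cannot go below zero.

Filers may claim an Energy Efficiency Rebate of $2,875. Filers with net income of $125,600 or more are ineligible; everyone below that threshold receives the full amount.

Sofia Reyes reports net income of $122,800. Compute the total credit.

$5,800

Commuter Credit: income exceeds $79,200 by $43,600, which is 59 full-or-partial $750 increments; reduction = 59 × $225 = $13,275, leaving $2,925.
Energy Efficiency Rebate: $122,800 is below the $125,600 cutoff, so the full $2,875 applies.
Total: $2,925 + $2,875 = $5,800.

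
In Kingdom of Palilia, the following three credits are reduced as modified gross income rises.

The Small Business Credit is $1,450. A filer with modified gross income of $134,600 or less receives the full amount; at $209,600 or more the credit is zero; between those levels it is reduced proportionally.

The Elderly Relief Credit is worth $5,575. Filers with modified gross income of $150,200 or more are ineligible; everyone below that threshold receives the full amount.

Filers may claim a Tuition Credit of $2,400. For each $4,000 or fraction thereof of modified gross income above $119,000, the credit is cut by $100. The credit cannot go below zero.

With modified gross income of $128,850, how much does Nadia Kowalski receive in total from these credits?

Small Business Credit: $128,850 is at or below the $134,600 threshold, so the full $1,450 applies.
Elderly Relief Credit: $128,850 is below the $150,200 cutoff, so the full $5,575 applies.
Tuition Credit: income exceeds $119,000 by $9,850, which is 3 full-or-partial $4,000 increments; reduction = 3 × $100 = $300, leaving $2,100.
Total: $1,450 + $5,575 + $2,100 = $9,125.

$9,125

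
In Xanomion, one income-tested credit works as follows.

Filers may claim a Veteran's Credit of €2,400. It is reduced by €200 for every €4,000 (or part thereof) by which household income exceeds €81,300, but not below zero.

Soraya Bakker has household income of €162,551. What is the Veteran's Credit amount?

Veteran's Credit: income exceeds €81,300 by €81,251 → 21 increments × €200 = €4,200 ≥ base, so the credit is €0.

€0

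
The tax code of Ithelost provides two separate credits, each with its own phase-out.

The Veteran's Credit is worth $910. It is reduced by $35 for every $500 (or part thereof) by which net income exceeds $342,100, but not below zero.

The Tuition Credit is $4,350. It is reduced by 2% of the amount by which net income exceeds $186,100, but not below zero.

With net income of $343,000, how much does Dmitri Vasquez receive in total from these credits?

$2,052

Veteran's Credit: income exceeds $342,100 by $900, which is 2 full-or-partial $500 increments; reduction = 2 × $35 = $70, leaving $840.
Tuition Credit: 2% of the $156,900 excess over $186,100 is $3,138; credit = $4,350 − $3,138 = $1,212.
Total: $840 + $1,212 = $2,052.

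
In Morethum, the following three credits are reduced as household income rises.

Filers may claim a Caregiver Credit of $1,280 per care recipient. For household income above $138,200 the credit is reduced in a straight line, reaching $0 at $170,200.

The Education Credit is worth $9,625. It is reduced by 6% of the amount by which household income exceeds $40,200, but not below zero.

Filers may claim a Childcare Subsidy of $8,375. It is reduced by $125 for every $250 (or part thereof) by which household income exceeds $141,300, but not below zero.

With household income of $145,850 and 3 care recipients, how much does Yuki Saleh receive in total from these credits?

Caregiver Credit: base = 3 × $1,280 = $3,840. $145,850 is $7,650 into a $32,000 phase-out range, leaving 24,350/32,000 of the credit: $3,840 × 24,350/32,000 = $2,922.
Education Credit: 6% of the $105,650 excess over $40,200 is $6,339; credit = $9,625 − $6,339 = $3,286.
Childcare Subsidy: income exceeds $141,300 by $4,550, which is 19 full-or-partial $250 increments; reduction = 19 × $125 = $2,375, leaving $6,000.
Total: $2,922 + $3,286 + $6,000 = $12,208.

$12,208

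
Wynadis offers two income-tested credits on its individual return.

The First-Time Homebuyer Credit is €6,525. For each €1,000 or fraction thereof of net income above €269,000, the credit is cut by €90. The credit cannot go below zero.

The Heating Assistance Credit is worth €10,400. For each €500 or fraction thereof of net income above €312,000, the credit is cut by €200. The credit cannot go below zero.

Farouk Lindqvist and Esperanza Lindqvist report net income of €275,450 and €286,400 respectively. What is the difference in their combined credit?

€990

Farouk (€275,450): First-Time Homebuyer Credit: income exceeds €269,000 by €6,450, which is 7 full-or-partial €1,000 increments; reduction = 7 × €90 = €630, leaving €5,895. Heating Assistance Credit: €275,450 is at or below the €312,000 threshold, so the full €10,400 applies. total €5,895 + €10,400 = €16,295
Esperanza (€286,400): First-Time Homebuyer Credit: income exceeds €269,000 by €17,400, which is 18 full-or-partial €1,000 increments; reduction = 18 × €90 = €1,620, leaving €4,905. Heating Assistance Credit: €286,400 is at or below the €312,000 threshold, so the full €10,400 applies. total €4,905 + €10,400 = €15,305
Difference: |€16,295 − €15,305| = €990.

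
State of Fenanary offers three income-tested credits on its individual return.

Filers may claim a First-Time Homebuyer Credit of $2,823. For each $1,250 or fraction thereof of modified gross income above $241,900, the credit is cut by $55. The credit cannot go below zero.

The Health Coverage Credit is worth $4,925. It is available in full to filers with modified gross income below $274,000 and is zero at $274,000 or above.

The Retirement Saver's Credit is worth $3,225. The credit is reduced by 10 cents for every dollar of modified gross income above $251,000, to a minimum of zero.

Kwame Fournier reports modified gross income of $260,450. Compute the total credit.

$9,203

First-Time Homebuyer Credit: income exceeds $241,900 by $18,550, which is 15 full-or-partial $1,250 increments; reduction = 15 × $55 = $825, leaving $1,998.
Health Coverage Credit: $260,450 is below the $274,000 cutoff, so the full $4,925 applies.
Retirement Saver's Credit: 10% of the $9,450 excess over $251,000 is $945; credit = $3,225 − $945 = $2,280.
Total: $1,998 + $4,925 + $2,280 = $9,203.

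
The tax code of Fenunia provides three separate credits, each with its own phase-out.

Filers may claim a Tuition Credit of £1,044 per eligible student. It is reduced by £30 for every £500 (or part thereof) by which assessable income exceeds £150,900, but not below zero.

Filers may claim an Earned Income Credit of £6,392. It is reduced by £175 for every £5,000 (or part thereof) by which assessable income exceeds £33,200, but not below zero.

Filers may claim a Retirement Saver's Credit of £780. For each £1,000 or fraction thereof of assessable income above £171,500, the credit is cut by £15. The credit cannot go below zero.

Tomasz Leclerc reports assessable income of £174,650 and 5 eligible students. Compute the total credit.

£5,817

Tuition Credit: base = 5 × £1,044 = £5,220. income exceeds £150,900 by £23,750, which is 48 full-or-partial £500 increments; reduction = 48 × £30 = £1,440, leaving £3,780.
Earned Income Credit: income exceeds £33,200 by £141,450, which is 29 full-or-partial £5,000 increments; reduction = 29 × £175 = £5,075, leaving £1,317.
Retirement Saver's Credit: income exceeds £171,500 by £3,150, which is 4 full-or-partial £1,000 increments; reduction = 4 × £15 = £60, leaving £720.
Total: £3,780 + £1,317 + £720 = £5,817.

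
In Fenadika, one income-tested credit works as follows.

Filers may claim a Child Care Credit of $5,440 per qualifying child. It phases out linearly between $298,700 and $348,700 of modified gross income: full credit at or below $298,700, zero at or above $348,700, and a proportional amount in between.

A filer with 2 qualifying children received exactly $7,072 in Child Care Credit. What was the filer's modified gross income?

$316,200

Full credit = 2 × $5,440 = $10,880.
$7,072 is 7,072/10,880 of the full $10,880, so 3,808/10,880 of the $50,000 range has been used: income = $298,700 + $50,000 × 3,808/10,880 = $316,200.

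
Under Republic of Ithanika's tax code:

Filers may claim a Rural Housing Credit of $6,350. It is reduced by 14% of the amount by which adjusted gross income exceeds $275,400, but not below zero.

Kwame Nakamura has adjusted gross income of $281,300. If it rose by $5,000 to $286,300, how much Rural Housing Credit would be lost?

$700

At $281,300 — 14% of the $5,900 excess over $275,400 is $826; credit = $6,350 − $826 = $5,524.
At $286,300 — 14% of the $10,900 excess over $275,400 is $1,526; credit = $6,350 − $1,526 = $4,824.
Lost: $5,524 − $4,824 = $700.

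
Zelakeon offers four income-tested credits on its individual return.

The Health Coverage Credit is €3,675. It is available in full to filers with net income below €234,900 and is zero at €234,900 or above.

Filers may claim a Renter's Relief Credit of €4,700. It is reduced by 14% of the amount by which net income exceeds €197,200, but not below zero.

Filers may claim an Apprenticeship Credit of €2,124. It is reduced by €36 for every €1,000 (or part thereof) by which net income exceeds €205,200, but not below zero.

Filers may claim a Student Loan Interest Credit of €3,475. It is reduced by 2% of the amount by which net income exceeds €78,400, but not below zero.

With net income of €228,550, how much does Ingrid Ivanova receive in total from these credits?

Health Coverage Credit: €228,550 is below the €234,900 cutoff, so the full €3,675 applies.
Renter's Relief Credit: 14% of the €31,350 excess over €197,200 is €4,389; credit = €4,700 − €4,389 = €311.
Apprenticeship Credit: income exceeds €205,200 by €23,350, which is 24 full-or-partial €1,000 increments; reduction = 24 × €36 = €864, leaving €1,260.
Student Loan Interest Credit: 2% of the €150,150 excess over €78,400 is €3,003; credit = €3,475 − €3,003 = €472.
Total: €3,675 + €311 + €1,260 + €472 = €5,718.

€5,718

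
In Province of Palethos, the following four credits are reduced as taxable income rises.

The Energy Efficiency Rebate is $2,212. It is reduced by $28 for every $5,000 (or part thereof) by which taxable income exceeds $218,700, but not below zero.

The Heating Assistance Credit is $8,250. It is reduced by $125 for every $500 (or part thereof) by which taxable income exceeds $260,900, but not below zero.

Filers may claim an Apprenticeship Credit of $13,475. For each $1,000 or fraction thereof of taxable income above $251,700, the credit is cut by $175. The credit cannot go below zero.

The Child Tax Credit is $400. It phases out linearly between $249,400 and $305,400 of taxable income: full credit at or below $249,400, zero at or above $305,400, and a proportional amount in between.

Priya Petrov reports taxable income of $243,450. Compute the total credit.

Energy Efficiency Rebate: income exceeds $218,700 by $24,750, which is 5 full-or-partial $5,000 increments; reduction = 5 × $28 = $140, leaving $2,072.
Heating Assistance Credit: $243,450 is at or below the $260,900 threshold, so the full $8,250 applies.
Apprenticeship Credit: $243,450 is at or below the $251,700 threshold, so the full $13,475 applies.
Child Tax Credit: $243,450 is at or below the $249,400 threshold, so the full $400 applies.
Total: $2,072 + $8,250 + $13,475 + $400 = $24,197.

$24,197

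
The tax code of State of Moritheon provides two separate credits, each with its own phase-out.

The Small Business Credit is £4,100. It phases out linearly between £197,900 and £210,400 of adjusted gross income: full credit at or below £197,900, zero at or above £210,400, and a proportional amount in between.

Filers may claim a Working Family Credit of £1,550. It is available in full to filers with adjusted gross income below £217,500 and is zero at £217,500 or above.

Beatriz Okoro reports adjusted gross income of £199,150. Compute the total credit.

£5,240

Small Business Credit: £199,150 is £1,250 into a £12,500 phase-out range, leaving 11,250/12,500 of the credit: £4,100 × 11,250/12,500 = £3,690.
Working Family Credit: £199,150 is below the £217,500 cutoff, so the full £1,550 applies.
Total: £3,690 + £1,550 = £5,240.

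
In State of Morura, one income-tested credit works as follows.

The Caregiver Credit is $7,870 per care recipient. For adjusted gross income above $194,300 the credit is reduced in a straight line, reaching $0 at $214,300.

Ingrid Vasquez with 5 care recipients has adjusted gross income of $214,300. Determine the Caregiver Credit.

Caregiver Credit: base = 5 × $7,870 = $39,350. $214,300 is at or above $214,300, so the credit is $0.

$0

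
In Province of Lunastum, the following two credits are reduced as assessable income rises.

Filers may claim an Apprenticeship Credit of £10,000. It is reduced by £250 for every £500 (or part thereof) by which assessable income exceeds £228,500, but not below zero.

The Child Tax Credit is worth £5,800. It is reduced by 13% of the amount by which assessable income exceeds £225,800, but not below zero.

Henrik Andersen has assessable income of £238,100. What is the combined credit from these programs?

Apprenticeship Credit: income exceeds £228,500 by £9,600, which is 20 full-or-partial £500 increments; reduction = 20 × £250 = £5,000, leaving £5,000.
Child Tax Credit: 13% of the £12,300 excess over £225,800 is £1,599; credit = £5,800 − £1,599 = £4,201.
Total: £5,000 + £4,201 = £9,201.

£9,201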